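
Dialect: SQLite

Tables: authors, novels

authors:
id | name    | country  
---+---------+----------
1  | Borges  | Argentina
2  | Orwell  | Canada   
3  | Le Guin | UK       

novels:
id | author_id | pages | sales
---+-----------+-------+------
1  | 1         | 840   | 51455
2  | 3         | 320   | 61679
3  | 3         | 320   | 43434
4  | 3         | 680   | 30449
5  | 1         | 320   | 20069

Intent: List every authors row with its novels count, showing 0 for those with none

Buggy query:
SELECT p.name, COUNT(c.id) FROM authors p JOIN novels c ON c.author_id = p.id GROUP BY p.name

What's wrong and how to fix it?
Bug: INNER JOIN drops authors rows that have no matching novels rows

Fix: Switch to LEFT JOIN to retain unmatched parent rows

Corrected query:
SELECT p.name, COUNT(c.id) FROM authors p LEFT JOIN novels c ON c.author_id = p.id GROUP BY p.name

Result:
name    | COUNT(c.id)
--------+------------
Borges  | 2          
Le Guin | 3          
Orwell  | 0          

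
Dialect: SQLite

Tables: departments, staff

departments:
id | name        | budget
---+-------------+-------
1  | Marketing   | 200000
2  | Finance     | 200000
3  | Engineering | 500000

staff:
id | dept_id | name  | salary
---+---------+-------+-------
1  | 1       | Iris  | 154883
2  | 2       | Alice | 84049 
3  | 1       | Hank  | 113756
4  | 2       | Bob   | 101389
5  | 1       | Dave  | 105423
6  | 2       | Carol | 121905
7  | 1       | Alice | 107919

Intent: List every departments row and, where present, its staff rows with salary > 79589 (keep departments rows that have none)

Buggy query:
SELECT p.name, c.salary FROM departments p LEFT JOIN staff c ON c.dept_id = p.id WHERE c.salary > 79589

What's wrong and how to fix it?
Bug: A WHERE condition on the right-hand table after LEFT JOIN drops unmatched parents

Fix: Move the right-table condition into the ON clause so unmatched parents are kept

Corrected query:
SELECT p.name, c.salary FROM departments p LEFT JOIN staff c ON c.dept_id = p.id AND c.salary > 79589

Result:
name        | salary
------------+-------
Marketing   | 105423
Marketing   | 107919
Marketing   | 113756
Marketing   | 154883
Finance     | 84049 
Finance     | 101389
Finance     | 121905
Engineering | NULL  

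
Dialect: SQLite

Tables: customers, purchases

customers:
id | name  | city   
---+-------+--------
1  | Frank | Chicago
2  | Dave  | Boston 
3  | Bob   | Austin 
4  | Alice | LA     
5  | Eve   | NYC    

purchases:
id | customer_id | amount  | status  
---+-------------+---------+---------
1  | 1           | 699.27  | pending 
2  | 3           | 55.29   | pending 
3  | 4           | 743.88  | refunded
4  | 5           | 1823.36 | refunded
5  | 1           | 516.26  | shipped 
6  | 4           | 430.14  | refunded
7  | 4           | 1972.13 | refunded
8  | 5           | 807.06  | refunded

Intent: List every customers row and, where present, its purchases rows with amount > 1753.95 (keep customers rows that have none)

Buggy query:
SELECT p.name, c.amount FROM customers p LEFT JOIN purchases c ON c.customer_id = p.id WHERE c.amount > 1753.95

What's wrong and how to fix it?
Bug: Filtering c.amount in WHERE discards the NULL rows produced by LEFT JOIN, turning it into an inner join

Fix: Move the right-table condition into the ON clause so unmatched parents are kept

Corrected query:
SELECT p.name, c.amount FROM customers p LEFT JOIN purchases c ON c.customer_id = p.id AND c.amount > 1753.95

Result:
name  | amount 
------+--------
Frank | NULL   
Dave  | NULL   
Bob   | NULL   
Alice | 1972.13
Eve   | 1823.36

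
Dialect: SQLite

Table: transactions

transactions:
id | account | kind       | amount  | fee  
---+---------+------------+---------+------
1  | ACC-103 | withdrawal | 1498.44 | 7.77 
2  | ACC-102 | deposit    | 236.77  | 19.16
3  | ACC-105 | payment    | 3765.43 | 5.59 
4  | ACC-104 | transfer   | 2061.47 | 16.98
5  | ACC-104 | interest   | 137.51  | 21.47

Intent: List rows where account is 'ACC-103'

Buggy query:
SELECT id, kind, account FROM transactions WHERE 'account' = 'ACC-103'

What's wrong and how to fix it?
Bug: Single quotes denote string literals in SQL; the column name is being compared as a constant string

Fix: Reference the column as account without single quotes

Corrected query:
SELECT id, kind, account FROM transactions WHERE account = 'ACC-103'

Result:
id | kind       | account
---+------------+--------
1  | withdrawal | ACC-103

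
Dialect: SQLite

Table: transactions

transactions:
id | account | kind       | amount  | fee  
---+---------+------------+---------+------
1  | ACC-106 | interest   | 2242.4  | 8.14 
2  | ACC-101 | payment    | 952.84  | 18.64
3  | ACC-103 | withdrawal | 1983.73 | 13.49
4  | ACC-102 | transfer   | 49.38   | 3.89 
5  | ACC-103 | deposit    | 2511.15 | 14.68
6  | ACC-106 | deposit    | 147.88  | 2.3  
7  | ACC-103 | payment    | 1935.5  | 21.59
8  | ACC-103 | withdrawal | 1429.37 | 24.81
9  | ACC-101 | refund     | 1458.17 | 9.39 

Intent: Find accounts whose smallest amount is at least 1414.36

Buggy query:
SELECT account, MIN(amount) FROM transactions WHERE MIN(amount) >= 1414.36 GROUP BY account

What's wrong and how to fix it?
Bug: Aggregates like MIN are computed per group after WHERE runs

Fix: Replace WHERE with HAVING after the GROUP BY

Corrected query:
SELECT account, MIN(amount) FROM transactions GROUP BY account HAVING MIN(amount) >= 1414.36

Result:
account | MIN(amount)
--------+------------
ACC-103 | 1429.37    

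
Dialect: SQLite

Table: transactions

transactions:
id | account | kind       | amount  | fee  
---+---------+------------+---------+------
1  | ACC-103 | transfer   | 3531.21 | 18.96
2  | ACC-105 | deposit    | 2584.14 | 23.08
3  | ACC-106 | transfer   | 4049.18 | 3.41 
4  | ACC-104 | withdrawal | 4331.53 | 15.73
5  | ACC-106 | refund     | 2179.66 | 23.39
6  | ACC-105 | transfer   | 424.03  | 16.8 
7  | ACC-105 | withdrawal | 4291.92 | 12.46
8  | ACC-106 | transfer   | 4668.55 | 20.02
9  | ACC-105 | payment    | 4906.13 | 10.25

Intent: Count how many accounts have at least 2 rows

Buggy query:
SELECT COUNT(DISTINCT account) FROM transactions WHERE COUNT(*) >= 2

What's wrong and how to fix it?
Bug: WHERE filters individual rows, not groups, so a group-level COUNT is invalid there

Fix: Use a subquery that GROUPs and filters with HAVING, then count its rows

Corrected query:
SELECT COUNT(*) FROM (SELECT account FROM transactions GROUP BY account HAVING COUNT(*) >= 2)

Result:
COUNT(*)
--------
2       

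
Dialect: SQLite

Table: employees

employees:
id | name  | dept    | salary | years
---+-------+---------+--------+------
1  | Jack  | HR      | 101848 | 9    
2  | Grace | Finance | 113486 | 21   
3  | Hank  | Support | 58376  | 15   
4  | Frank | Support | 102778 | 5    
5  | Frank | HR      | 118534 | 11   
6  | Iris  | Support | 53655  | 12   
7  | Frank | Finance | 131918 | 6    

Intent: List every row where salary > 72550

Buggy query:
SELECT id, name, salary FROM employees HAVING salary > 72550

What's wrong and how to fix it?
Bug: HAVING filters the output of aggregation, but this query has no GROUP BY and no aggregate functions, so SQLite rejects it (HAVING clause on a non-aggregate query); the condition here is per row

Fix: Replace HAVING with WHERE since the condition applies to individual rows

Corrected query:
SELECT id, name, salary FROM employees WHERE salary > 72550

Result:
id | name  | salary
---+-------+-------
1  | Jack  | 101848
2  | Grace | 113486
4  | Frank | 102778
5  | Frank | 118534
7  | Frank | 131918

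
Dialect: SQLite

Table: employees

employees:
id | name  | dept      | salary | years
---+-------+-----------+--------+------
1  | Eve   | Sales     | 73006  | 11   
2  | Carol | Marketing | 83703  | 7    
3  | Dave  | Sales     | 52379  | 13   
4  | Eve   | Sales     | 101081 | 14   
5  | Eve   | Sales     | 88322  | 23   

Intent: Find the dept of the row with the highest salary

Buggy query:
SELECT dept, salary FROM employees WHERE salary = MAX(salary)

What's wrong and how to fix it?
Bug: WHERE is evaluated per row; an aggregate over the whole table isn't defined there

Fix: Wrap MAX in a scalar subquery so WHERE compares against a single value

Corrected query:
SELECT dept, salary FROM employees WHERE salary = (SELECT MAX(salary) FROM employees)

Result:
dept  | salary
------+-------
Sales | 101081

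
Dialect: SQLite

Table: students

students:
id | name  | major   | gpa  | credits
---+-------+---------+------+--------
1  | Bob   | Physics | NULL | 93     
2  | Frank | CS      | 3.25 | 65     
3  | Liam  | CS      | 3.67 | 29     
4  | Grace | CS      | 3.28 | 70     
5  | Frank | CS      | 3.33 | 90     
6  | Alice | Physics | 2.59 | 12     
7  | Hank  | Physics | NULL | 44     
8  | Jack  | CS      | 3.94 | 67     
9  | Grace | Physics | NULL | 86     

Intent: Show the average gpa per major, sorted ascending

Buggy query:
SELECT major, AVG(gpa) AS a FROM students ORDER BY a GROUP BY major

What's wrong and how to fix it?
Bug: ORDER BY appears before GROUP BY; SQL clause order requires GROUP BY first

Fix: Reorder: SELECT … FROM … GROUP BY … ORDER BY …

Corrected query:
SELECT major, AVG(gpa) AS a FROM students GROUP BY major ORDER BY a

Result:
major   | a    
--------+------
Physics | 2.59 
CS      | 3.494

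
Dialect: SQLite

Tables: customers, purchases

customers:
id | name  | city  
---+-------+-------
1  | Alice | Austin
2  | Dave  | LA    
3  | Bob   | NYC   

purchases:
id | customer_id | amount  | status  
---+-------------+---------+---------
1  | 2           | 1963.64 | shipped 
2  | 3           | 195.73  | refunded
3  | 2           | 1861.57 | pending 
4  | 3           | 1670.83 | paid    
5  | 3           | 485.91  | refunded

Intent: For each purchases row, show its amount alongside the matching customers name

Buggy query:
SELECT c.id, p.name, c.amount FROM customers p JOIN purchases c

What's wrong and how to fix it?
Bug: Missing join condition: each purchases row is matched to all customers rows instead of just its own

Fix: Specify the join condition linking the foreign key to the parent id

Corrected query:
SELECT c.id, p.name, c.amount FROM customers p JOIN purchases c ON c.customer_id = p.id

Result:
id | name | amount 
---+------+--------
1  | Dave | 1963.64
2  | Bob  | 195.73 
3  | Dave | 1861.57
4  | Bob  | 1670.83
5  | Bob  | 485.91 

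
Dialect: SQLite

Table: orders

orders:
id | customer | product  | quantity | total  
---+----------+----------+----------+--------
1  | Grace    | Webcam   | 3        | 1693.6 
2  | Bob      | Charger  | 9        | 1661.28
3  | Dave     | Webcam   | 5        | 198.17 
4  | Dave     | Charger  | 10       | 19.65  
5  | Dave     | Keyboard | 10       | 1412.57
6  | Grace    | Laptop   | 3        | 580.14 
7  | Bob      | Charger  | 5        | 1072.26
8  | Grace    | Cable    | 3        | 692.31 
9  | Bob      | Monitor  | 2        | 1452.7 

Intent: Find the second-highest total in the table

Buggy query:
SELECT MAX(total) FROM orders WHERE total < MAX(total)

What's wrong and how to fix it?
Bug: MAX(total) on the right of the comparison is an aggregate-in-WHERE error

Fix: Put the inner MAX in a scalar subquery

Corrected query:
SELECT MAX(total) FROM orders WHERE total < (SELECT MAX(total) FROM orders)

Result:
MAX(total)
----------
1661.28   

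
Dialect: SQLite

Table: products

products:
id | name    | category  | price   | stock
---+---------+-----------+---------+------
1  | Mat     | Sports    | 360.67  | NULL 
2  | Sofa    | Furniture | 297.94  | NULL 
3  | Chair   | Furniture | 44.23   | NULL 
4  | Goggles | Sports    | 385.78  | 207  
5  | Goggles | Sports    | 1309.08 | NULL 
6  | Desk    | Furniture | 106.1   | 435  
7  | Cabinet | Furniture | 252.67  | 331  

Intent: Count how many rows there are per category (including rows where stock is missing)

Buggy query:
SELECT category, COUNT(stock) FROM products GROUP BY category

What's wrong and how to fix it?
Bug: COUNT(column) counts non-NULL values only; rows with NULL stock aren't counted

Fix: Replace COUNT(stock) with COUNT(*)

Corrected query:
SELECT category, COUNT(*) FROM products GROUP BY category

Result:
category  | COUNT(*)
----------+---------
Furniture | 4       
Sports    | 3       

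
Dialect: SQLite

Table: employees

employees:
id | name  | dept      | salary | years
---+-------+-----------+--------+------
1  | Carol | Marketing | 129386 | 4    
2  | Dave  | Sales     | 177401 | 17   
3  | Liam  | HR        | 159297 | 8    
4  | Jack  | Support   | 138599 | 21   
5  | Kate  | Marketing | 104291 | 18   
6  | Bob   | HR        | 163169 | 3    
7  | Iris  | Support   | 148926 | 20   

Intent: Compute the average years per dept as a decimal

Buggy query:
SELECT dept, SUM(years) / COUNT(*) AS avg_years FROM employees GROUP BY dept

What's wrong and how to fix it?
Bug: SUM(years) and COUNT(*) are both integers; the division truncates the fractional part

Fix: Cast one side to REAL so the division keeps the fractional part

Corrected query:
SELECT dept, SUM(years) * 1.0 / COUNT(*) AS avg_years FROM employees GROUP BY dept

Result:
dept      | avg_years
----------+----------
HR        | 5.5      
Marketing | 11       
Sales     | 17       
Support   | 20.5     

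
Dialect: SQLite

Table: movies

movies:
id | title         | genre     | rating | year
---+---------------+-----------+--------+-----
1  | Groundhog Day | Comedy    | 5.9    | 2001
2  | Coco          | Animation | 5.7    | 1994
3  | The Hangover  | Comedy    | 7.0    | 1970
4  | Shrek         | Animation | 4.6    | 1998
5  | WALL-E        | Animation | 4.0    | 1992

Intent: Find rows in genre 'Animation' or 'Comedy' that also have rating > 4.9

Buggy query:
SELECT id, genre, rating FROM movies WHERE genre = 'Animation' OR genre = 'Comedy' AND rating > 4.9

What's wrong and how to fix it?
Bug: Without parentheses, AND is evaluated before OR, so the rating filter only applies to the 'Comedy' branch

Fix: Group the OR with parentheses (or use IN), then AND the threshold

Corrected query:
SELECT id, genre, rating FROM movies WHERE (genre = 'Animation' OR genre = 'Comedy') AND rating > 4.9

Result:
id | genre     | rating
---+-----------+-------
1  | Comedy    | 5.9   
2  | Animation | 5.7   
3  | Comedy    | 7     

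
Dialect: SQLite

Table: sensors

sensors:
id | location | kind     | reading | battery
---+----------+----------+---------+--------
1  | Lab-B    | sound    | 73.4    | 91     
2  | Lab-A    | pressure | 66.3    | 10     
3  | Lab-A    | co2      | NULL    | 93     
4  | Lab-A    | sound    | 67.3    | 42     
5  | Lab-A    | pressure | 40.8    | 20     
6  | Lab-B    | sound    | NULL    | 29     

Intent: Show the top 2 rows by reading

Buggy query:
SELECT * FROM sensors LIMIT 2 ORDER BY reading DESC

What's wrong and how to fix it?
Bug: ORDER BY cannot follow LIMIT; LIMIT is the final clause

Fix: Swap the clauses: ORDER BY first, then LIMIT

Corrected query:
SELECT * FROM sensors ORDER BY reading DESC LIMIT 2

Result:
id | location | kind  | reading | battery
---+----------+-------+---------+--------
1  | Lab-B    | sound | 73.4    | 91     
4  | Lab-A    | sound | 67.3    | 42     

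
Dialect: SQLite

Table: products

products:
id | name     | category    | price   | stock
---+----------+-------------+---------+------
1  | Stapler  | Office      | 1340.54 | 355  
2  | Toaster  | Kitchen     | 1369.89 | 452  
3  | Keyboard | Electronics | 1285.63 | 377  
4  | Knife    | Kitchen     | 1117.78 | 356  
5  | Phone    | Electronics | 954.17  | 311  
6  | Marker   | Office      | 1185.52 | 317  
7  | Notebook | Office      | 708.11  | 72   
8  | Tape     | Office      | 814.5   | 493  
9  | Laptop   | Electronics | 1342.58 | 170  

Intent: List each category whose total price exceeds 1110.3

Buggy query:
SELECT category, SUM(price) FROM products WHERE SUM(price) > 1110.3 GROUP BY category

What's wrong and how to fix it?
Bug: WHERE runs before GROUP BY, so aggregates aren't available there

Fix: Use HAVING (which filters groups after aggregation) instead of WHERE

Corrected query:
SELECT category, SUM(price) FROM products GROUP BY category HAVING SUM(price) > 1110.3

Result:
category    | SUM(price)
------------+-----------
Electronics | 3582.38   
Kitchen     | 2487.67   
Office      | 4048.67   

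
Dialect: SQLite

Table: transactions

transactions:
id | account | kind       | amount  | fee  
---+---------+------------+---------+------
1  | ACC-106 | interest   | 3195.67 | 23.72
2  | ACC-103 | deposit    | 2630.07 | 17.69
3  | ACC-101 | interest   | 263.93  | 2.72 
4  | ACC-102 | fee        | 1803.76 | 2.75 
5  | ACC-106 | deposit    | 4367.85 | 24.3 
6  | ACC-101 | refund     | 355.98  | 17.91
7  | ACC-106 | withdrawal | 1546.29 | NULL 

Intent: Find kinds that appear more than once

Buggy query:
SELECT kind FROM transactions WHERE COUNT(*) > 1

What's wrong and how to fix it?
Bug: WHERE can't reference COUNT(*); aggregates are computed after WHERE

Fix: GROUP BY kind, then filter groups with HAVING COUNT(*) > 1

Corrected query:
SELECT kind FROM transactions GROUP BY kind HAVING COUNT(*) > 1

Result:
kind    
--------
deposit 
interest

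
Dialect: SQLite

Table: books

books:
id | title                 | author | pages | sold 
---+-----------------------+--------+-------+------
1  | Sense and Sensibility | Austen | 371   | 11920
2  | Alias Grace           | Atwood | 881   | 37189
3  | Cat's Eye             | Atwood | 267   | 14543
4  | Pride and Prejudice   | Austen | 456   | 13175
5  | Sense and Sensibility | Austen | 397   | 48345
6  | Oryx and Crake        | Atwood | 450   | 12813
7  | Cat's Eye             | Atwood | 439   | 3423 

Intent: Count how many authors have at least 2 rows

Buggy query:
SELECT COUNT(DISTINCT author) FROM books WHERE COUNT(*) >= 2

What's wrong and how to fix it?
Bug: WHERE filters individual rows, not groups, so a group-level COUNT is invalid there

Fix: Use a subquery that GROUPs and filters with HAVING, then count its rows

Corrected query:
SELECT COUNT(*) FROM (SELECT author FROM books GROUP BY author HAVING COUNT(*) >= 2)

Result:
COUNT(*)
--------
2       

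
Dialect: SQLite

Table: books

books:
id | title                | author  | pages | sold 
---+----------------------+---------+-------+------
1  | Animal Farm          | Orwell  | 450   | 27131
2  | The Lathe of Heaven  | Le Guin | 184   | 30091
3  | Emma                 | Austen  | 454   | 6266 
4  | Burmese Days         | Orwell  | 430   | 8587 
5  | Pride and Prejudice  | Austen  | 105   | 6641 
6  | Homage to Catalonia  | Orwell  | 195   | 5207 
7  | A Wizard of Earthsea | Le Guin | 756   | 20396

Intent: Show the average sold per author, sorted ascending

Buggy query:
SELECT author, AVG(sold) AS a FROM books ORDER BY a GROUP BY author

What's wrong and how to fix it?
Bug: ORDER BY appears before GROUP BY; SQL clause order requires GROUP BY first

Fix: Move ORDER BY to the end, after GROUP BY

Corrected query:
SELECT author, AVG(sold) AS a FROM books GROUP BY author ORDER BY a

Result:
author  | a           
--------+-------------
Austen  | 6453.5      
Orwell  | 13641.666667
Le Guin | 25243.5     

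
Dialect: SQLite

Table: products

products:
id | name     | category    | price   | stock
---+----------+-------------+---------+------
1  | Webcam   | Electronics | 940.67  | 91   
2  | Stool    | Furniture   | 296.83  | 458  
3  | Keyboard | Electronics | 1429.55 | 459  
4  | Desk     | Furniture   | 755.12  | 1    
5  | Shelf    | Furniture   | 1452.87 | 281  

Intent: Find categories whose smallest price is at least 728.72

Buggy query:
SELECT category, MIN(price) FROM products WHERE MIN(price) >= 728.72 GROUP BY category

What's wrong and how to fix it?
Bug: MIN() in WHERE is a misuse of aggregate

Fix: Use HAVING for the per-group MIN condition

Corrected query:
SELECT category, MIN(price) FROM products GROUP BY category HAVING MIN(price) >= 728.72

Result:
category    | MIN(price)
------------+-----------
Electronics | 940.67    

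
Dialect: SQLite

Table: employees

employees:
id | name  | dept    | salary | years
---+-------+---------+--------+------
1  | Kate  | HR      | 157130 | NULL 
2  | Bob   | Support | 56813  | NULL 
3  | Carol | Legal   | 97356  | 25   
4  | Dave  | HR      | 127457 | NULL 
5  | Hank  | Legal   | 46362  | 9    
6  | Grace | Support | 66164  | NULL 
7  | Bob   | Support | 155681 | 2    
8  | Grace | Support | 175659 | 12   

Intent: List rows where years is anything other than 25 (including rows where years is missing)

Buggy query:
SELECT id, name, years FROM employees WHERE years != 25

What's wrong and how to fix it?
Bug: 'years != 25' is unknown when years is NULL, so NULL rows are silently excluded

Fix: Handle NULL separately with IS NULL alongside the inequality

Corrected query:
SELECT id, name, years FROM employees WHERE years != 25 OR years IS NULL

Result:
id | name  | years
---+-------+------
1  | Kate  | NULL 
2  | Bob   | NULL 
4  | Dave  | NULL 
5  | Hank  | 9    
6  | Grace | NULL 
7  | Bob   | 2    
8  | Grace | 12   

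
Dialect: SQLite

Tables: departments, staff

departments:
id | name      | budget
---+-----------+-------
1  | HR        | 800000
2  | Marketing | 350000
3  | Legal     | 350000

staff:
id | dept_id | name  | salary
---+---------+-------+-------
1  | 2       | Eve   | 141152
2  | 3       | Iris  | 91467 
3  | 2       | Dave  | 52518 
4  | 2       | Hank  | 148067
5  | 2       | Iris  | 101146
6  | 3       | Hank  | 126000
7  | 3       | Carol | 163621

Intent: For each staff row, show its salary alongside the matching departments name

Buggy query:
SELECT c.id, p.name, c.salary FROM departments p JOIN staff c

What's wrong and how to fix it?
Bug: JOIN with no ON clause produces a cartesian product; every staff row pairs with every departments row

Fix: Specify the join condition linking the foreign key to the parent id

Corrected query:
SELECT c.id, p.name, c.salary FROM departments p JOIN staff c ON c.dept_id = p.id

Result:
id | name      | salary
---+-----------+-------
1  | Marketing | 141152
2  | Legal     | 91467 
3  | Marketing | 52518 
4  | Marketing | 148067
5  | Marketing | 101146
6  | Legal     | 126000
7  | Legal     | 163621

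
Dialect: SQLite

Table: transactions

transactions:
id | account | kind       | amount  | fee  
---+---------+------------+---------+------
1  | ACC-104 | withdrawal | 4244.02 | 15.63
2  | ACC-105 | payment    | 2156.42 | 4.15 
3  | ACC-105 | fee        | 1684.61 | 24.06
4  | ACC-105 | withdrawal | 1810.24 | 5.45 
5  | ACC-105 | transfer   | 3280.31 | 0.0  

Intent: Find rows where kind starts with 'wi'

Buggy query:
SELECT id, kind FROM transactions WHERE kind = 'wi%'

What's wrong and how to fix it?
Bug: '=' compares the literal string including the % character; pattern matching needs LIKE

Fix: Replace '=' with LIKE so 'wi%' is treated as a pattern

Corrected query:
SELECT id, kind FROM transactions WHERE kind LIKE 'wi%'

Result:
id | kind      
---+-----------
1  | withdrawal
4  | withdrawal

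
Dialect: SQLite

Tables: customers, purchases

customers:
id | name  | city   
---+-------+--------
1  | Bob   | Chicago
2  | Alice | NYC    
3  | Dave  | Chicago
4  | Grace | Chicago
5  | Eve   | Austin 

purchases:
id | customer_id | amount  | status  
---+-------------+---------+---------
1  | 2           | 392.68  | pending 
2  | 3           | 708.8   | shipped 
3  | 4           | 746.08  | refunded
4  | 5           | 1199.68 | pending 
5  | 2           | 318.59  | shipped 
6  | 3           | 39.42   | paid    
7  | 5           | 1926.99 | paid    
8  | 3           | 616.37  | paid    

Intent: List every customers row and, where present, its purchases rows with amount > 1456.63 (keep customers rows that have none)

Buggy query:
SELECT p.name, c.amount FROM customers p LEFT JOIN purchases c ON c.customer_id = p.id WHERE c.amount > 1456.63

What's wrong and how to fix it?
Bug: A WHERE condition on the right-hand table after LEFT JOIN drops unmatched parents

Fix: Put 'c.amount > 1456.63' in the JOIN's ON clause instead of WHERE

Corrected query:
SELECT p.name, c.amount FROM customers p LEFT JOIN purchases c ON c.customer_id = p.id AND c.amount > 1456.63

Result:
name  | amount 
------+--------
Bob   | NULL   
Alice | NULL   
Dave  | NULL   
Grace | NULL   
Eve   | 1926.99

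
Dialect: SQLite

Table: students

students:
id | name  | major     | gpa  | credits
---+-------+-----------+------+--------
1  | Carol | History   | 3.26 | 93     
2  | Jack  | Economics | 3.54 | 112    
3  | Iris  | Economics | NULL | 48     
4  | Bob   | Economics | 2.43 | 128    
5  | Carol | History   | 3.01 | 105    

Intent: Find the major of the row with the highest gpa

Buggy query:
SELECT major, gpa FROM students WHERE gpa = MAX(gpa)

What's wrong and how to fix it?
Bug: WHERE is evaluated per row; an aggregate over the whole table isn't defined there

Fix: Use a subquery: WHERE gpa = (SELECT MAX(gpa) FROM students)

Corrected query:
SELECT major, gpa FROM students WHERE gpa = (SELECT MAX(gpa) FROM students)

Result:
major     | gpa 
----------+-----
Economics | 3.54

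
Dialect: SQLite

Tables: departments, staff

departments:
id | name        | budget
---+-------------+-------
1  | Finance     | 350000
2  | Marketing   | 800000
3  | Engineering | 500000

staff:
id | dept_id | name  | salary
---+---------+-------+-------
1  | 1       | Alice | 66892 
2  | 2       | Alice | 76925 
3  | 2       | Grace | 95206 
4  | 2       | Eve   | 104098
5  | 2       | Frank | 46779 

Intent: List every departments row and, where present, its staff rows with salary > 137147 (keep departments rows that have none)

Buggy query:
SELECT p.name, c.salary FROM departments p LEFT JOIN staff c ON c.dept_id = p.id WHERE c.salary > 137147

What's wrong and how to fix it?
Bug: A WHERE condition on the right-hand table after LEFT JOIN drops unmatched parents

Fix: Move the right-table condition into the ON clause so unmatched parents are kept

Corrected query:
SELECT p.name, c.salary FROM departments p LEFT JOIN staff c ON c.dept_id = p.id AND c.salary > 137147

Result:
name        | salary
------------+-------
Finance     | NULL  
Marketing   | NULL  
Engineering | NULL  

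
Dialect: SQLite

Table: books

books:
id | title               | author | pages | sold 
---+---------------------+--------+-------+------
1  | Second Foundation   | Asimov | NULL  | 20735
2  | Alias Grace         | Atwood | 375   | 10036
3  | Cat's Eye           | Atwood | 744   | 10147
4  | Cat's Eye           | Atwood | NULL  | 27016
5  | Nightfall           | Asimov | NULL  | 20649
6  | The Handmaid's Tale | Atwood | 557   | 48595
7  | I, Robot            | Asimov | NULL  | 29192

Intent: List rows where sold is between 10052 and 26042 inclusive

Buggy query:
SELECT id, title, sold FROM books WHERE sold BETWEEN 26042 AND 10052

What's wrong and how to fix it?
Bug: The bounds are reversed; BETWEEN a AND b requires a <= b to match anything

Fix: Write BETWEEN 10052 AND 26042

Corrected query:
SELECT id, title, sold FROM books WHERE sold BETWEEN 10052 AND 26042

Result:
id | title             | sold 
---+-------------------+------
1  | Second Foundation | 20735
3  | Cat's Eye         | 10147
5  | Nightfall         | 20649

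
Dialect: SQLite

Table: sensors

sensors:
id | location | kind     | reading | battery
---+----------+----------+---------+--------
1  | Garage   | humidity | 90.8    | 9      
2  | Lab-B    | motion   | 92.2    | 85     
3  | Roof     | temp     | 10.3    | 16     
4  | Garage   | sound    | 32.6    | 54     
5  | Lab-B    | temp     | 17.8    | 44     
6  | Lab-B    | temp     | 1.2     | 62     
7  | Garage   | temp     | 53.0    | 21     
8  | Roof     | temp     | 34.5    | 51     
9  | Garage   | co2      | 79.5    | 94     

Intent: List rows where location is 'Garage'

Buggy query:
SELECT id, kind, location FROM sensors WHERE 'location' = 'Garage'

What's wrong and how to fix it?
Bug: Single quotes denote string literals in SQL; the column name is being compared as a constant string

Fix: Reference the column as location without single quotes

Corrected query:
SELECT id, kind, location FROM sensors WHERE location = 'Garage'

Result:
id | kind     | location
---+----------+---------
1  | humidity | Garage  
4  | sound    | Garage  
7  | temp     | Garage  
9  | co2      | Garage  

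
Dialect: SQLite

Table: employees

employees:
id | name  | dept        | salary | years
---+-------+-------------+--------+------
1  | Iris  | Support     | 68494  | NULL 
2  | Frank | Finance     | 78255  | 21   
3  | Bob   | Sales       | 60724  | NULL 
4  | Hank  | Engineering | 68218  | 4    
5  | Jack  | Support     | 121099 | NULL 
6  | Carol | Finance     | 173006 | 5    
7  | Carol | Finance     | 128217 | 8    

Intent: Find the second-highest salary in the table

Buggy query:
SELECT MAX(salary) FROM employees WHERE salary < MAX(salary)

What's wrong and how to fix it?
Bug: MAX(salary) on the right of the comparison is an aggregate-in-WHERE error

Fix: Compute the overall MAX in a subquery, then take MAX of rows below it

Corrected query:
SELECT MAX(salary) FROM employees WHERE salary < (SELECT MAX(salary) FROM employees)

Result:
MAX(salary)
-----------
128217     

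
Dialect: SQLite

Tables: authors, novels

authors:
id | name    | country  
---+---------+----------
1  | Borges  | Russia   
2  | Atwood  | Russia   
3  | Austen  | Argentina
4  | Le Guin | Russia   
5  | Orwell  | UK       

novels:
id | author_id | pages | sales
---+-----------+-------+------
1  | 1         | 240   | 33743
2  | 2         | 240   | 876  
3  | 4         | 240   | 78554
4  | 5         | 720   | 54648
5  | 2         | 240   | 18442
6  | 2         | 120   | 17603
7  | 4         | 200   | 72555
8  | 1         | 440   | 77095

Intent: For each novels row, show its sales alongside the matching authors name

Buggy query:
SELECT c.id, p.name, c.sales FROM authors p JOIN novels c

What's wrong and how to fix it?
Bug: JOIN with no ON clause produces a cartesian product; every novels row pairs with every authors row

Fix: Specify the join condition linking the foreign key to the parent id

Corrected query:
SELECT c.id, p.name, c.sales FROM authors p JOIN novels c ON c.author_id = p.id

Result:
id | name    | sales
---+---------+------
1  | Borges  | 33743
2  | Atwood  | 876  
3  | Le Guin | 78554
4  | Orwell  | 54648
5  | Atwood  | 18442
6  | Atwood  | 17603
7  | Le Guin | 72555
8  | Borges  | 77095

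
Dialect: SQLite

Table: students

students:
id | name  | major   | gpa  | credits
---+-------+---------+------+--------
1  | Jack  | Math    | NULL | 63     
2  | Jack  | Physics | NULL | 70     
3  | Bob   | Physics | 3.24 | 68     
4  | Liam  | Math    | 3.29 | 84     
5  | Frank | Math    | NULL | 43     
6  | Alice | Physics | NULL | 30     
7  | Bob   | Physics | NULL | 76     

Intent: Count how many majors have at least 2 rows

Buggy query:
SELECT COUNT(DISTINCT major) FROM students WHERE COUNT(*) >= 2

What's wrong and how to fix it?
Bug: WHERE filters individual rows, not groups, so a group-level COUNT is invalid there

Fix: Group first with HAVING COUNT(*) >= 2, then COUNT the resulting groups

Corrected query:
SELECT COUNT(*) FROM (SELECT major FROM students GROUP BY major HAVING COUNT(*) >= 2)

Result:
COUNT(*)
--------
2       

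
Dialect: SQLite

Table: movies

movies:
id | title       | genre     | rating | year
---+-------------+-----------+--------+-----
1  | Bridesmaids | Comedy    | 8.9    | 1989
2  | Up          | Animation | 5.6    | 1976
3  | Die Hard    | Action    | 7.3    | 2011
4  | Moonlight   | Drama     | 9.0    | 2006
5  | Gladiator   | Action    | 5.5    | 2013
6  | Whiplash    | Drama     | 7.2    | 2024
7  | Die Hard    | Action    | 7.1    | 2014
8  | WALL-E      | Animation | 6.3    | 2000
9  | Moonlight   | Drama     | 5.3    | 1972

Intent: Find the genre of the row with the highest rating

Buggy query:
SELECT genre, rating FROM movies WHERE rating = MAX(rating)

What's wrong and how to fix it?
Bug: WHERE is evaluated per row; an aggregate over the whole table isn't defined there

Fix: Wrap MAX in a scalar subquery so WHERE compares against a single value

Corrected query:
SELECT genre, rating FROM movies WHERE rating = (SELECT MAX(rating) FROM movies)

Result:
genre | rating
------+-------
Drama | 9     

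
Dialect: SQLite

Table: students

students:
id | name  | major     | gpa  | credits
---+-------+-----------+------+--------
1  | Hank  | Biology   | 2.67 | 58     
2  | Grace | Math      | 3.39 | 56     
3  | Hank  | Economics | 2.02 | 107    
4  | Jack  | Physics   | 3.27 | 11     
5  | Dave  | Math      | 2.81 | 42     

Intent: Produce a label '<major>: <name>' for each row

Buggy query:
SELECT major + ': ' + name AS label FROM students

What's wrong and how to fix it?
Bug: SQLite uses || for string concatenation; + coerces text to numbers (yielding 0)

Fix: Use the || operator for string concatenation

Corrected query:
SELECT major || ': ' || name AS label FROM students

Result:
label          
---------------
Biology: Hank  
Math: Grace    
Economics: Hank
Physics: Jack  
Math: Dave     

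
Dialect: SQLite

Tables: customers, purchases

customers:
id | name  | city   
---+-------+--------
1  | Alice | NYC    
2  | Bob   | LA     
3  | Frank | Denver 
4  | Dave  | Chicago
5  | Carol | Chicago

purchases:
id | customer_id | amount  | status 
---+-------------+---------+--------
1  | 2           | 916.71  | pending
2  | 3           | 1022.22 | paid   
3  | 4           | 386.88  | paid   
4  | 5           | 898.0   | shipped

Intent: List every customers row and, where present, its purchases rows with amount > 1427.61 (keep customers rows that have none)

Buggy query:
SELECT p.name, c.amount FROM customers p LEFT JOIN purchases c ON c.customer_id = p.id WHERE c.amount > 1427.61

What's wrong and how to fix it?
Bug: Filtering c.amount in WHERE discards the NULL rows produced by LEFT JOIN, turning it into an inner join

Fix: Put 'c.amount > 1427.61' in the JOIN's ON clause instead of WHERE

Corrected query:
SELECT p.name, c.amount FROM customers p LEFT JOIN purchases c ON c.customer_id = p.id AND c.amount > 1427.61

Result:
name  | amount
------+-------
Alice | NULL  
Bob   | NULL  
Frank | NULL  
Dave  | NULL  
Carol | NULL  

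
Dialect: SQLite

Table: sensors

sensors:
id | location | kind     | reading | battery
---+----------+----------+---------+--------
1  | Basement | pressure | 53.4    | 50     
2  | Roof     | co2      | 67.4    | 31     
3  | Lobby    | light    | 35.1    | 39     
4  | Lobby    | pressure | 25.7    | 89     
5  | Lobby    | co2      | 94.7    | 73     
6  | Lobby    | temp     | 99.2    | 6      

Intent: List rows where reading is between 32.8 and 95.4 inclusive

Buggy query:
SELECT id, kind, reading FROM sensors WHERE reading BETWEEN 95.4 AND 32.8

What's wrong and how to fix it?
Bug: BETWEEN expects the lower bound first; with 95.4 AND 32.8 the range is empty

Fix: Swap the bounds so the smaller value comes first

Corrected query:
SELECT id, kind, reading FROM sensors WHERE reading BETWEEN 32.8 AND 95.4

Result:
id | kind     | reading
---+----------+--------
1  | pressure | 53.4   
2  | co2      | 67.4   
3  | light    | 35.1   
5  | co2      | 94.7   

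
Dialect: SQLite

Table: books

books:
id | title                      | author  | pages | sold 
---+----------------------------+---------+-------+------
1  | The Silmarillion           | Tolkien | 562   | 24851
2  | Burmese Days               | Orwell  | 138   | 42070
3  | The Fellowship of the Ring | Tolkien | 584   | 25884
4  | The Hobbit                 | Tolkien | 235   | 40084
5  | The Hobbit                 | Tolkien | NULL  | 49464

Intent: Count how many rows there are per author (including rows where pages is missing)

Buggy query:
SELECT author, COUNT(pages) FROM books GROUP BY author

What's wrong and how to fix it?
Bug: COUNT(column) counts non-NULL values only; rows with NULL pages aren't counted

Fix: Use COUNT(*) to count all rows regardless of NULL

Corrected query:
SELECT author, COUNT(*) FROM books GROUP BY author

Result:
author  | COUNT(*)
--------+---------
Orwell  | 1       
Tolkien | 4       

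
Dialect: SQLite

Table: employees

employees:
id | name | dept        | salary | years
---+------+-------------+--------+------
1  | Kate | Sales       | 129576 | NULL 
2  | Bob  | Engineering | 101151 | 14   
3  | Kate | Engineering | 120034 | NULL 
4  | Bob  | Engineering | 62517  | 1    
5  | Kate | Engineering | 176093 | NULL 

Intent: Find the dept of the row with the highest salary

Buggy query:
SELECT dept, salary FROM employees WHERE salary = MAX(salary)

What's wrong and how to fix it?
Bug: WHERE is evaluated per row; an aggregate over the whole table isn't defined there

Fix: Use a subquery: WHERE salary = (SELECT MAX(salary) FROM employees)

Corrected query:
SELECT dept, salary FROM employees WHERE salary = (SELECT MAX(salary) FROM employees)

Result:
dept        | salary
------------+-------
Engineering | 176093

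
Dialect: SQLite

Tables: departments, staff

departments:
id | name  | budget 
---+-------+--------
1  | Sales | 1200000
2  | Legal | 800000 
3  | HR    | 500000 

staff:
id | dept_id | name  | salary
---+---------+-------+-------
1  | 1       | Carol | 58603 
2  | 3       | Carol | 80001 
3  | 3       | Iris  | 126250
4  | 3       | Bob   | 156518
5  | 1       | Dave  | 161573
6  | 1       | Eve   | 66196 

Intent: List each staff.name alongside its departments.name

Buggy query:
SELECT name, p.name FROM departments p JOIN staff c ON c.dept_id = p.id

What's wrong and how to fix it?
Bug: 'name' exists in both joined tables, so the database can't tell which one is meant

Fix: Qualify the column with its table alias (c.name)

Corrected query:
SELECT c.name, p.name FROM departments p JOIN staff c ON c.dept_id = p.id

Result:
name  | name 
------+------
Carol | Sales
Carol | HR   
Iris  | HR   
Bob   | HR   
Dave  | Sales
Eve   | Sales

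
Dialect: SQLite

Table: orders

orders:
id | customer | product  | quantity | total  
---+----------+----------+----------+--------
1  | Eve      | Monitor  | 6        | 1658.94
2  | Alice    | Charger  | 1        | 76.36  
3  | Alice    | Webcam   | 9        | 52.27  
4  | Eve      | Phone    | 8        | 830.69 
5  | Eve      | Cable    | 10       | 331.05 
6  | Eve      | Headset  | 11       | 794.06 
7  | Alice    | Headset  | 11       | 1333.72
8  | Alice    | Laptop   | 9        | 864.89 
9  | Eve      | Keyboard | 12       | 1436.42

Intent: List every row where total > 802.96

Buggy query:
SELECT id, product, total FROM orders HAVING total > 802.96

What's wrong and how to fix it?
Bug: This is a non-aggregate query (no GROUP BY, no aggregates), so in SQLite the HAVING clause is invalid here; a row-level condition belongs in WHERE

Fix: Replace HAVING with WHERE since the condition applies to individual rows

Corrected query:
SELECT id, product, total FROM orders WHERE total > 802.96

Result:
id | product  | total  
---+----------+--------
1  | Monitor  | 1658.94
4  | Phone    | 830.69 
7  | Headset  | 1333.72
8  | Laptop   | 864.89 
9  | Keyboard | 1436.42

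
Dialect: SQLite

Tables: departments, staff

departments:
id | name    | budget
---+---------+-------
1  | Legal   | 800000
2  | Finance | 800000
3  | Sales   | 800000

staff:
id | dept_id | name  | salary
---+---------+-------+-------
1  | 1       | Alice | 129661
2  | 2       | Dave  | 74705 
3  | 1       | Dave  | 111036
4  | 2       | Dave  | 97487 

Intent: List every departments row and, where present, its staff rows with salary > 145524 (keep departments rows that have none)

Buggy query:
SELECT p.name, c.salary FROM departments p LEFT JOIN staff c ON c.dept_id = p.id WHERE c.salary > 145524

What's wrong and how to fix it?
Bug: Filtering c.salary in WHERE discards the NULL rows produced by LEFT JOIN, turning it into an inner join

Fix: Move the right-table condition into the ON clause so unmatched parents are kept

Corrected query:
SELECT p.name, c.salary FROM departments p LEFT JOIN staff c ON c.dept_id = p.id AND c.salary > 145524

Result:
name    | salary
--------+-------
Legal   | NULL  
Finance | NULL  
Sales   | NULL  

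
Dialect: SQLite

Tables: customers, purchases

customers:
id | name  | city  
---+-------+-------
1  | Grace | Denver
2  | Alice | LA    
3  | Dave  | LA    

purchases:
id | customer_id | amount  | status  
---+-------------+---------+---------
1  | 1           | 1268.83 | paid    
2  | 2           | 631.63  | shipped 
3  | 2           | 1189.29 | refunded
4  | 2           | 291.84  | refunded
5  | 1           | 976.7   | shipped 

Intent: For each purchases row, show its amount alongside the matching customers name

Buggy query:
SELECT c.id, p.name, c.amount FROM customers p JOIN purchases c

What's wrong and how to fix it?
Bug: Missing join condition: each purchases row is matched to all customers rows instead of just its own

Fix: Specify the join condition linking the foreign key to the parent id

Corrected query:
SELECT c.id, p.name, c.amount FROM customers p JOIN purchases c ON c.customer_id = p.id

Result:
id | name  | amount 
---+-------+--------
1  | Grace | 1268.83
2  | Alice | 631.63 
3  | Alice | 1189.29
4  | Alice | 291.84 
5  | Grace | 976.7  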